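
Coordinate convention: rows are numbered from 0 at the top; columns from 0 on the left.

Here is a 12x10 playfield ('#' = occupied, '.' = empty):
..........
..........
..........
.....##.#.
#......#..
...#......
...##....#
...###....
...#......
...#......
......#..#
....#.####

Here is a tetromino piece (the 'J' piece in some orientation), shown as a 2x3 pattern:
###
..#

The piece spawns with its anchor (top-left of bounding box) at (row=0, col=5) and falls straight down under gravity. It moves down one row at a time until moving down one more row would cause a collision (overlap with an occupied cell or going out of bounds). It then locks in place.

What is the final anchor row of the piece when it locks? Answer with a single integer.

Answer: 2

Derivation:
Spawn at (row=0, col=5). Try each row:
  row 0: fits
  row 1: fits
  row 2: fits
  row 3: blocked -> lock at row 2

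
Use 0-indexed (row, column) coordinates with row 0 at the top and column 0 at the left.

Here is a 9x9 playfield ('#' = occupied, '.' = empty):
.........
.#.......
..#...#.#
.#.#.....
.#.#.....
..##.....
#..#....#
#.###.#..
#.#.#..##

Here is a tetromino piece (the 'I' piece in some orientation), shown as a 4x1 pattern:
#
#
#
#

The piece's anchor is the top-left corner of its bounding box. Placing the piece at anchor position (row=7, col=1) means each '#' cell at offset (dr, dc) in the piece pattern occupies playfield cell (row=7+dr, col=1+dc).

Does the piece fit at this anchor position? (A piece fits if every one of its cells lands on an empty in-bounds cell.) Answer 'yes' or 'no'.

Answer: no

Derivation:
Check each piece cell at anchor (7, 1):
  offset (0,0) -> (7,1): empty -> OK
  offset (1,0) -> (8,1): empty -> OK
  offset (2,0) -> (9,1): out of bounds -> FAIL
  offset (3,0) -> (10,1): out of bounds -> FAIL
All cells valid: no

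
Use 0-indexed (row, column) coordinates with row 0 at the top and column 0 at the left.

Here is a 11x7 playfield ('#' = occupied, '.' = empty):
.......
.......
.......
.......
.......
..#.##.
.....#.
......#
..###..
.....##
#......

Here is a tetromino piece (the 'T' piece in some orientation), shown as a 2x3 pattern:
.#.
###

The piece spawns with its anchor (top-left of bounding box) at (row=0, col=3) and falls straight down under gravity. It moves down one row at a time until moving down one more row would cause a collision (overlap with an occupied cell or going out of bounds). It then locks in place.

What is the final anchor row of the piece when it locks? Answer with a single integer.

Spawn at (row=0, col=3). Try each row:
  row 0: fits
  row 1: fits
  row 2: fits
  row 3: fits
  row 4: blocked -> lock at row 3

Answer: 3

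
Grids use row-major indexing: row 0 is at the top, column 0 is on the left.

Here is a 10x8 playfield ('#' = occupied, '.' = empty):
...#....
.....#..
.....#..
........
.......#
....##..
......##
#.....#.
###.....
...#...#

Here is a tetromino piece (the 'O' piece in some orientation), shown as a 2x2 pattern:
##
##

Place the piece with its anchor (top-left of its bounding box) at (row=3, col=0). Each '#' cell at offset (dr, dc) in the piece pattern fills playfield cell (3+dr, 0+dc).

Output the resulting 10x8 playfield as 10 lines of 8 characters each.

Fill (3+0,0+0) = (3,0)
Fill (3+0,0+1) = (3,1)
Fill (3+1,0+0) = (4,0)
Fill (3+1,0+1) = (4,1)

Answer: ...#....
.....#..
.....#..
##......
##.....#
....##..
......##
#.....#.
###.....
...#...#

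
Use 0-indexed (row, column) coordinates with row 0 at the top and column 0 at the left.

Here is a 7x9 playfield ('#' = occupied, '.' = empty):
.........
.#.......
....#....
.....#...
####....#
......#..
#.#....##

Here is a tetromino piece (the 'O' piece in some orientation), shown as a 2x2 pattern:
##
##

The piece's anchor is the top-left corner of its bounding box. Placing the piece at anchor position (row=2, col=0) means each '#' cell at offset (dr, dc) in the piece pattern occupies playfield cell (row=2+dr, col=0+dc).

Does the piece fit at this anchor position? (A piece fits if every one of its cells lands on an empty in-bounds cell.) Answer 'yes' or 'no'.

Answer: yes

Derivation:
Check each piece cell at anchor (2, 0):
  offset (0,0) -> (2,0): empty -> OK
  offset (0,1) -> (2,1): empty -> OK
  offset (1,0) -> (3,0): empty -> OK
  offset (1,1) -> (3,1): empty -> OK
All cells valid: yes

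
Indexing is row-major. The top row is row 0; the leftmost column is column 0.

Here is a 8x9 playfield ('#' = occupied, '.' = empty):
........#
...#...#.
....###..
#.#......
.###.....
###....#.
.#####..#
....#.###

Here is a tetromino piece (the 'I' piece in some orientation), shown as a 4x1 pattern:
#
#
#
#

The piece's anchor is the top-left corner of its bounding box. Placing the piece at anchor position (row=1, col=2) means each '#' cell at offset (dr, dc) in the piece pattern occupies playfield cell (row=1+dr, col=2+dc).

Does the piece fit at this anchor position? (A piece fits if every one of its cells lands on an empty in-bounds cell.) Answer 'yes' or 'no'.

Check each piece cell at anchor (1, 2):
  offset (0,0) -> (1,2): empty -> OK
  offset (1,0) -> (2,2): empty -> OK
  offset (2,0) -> (3,2): occupied ('#') -> FAIL
  offset (3,0) -> (4,2): occupied ('#') -> FAIL
All cells valid: no

Answer: no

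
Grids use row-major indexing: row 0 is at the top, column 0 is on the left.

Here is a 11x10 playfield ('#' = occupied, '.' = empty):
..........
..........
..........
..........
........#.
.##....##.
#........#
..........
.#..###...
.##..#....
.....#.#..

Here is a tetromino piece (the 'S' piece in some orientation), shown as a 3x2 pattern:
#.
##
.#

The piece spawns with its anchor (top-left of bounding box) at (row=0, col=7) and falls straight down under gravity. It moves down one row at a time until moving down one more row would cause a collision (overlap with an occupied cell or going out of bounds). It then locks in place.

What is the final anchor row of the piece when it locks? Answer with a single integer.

Spawn at (row=0, col=7). Try each row:
  row 0: fits
  row 1: fits
  row 2: blocked -> lock at row 1

Answer: 1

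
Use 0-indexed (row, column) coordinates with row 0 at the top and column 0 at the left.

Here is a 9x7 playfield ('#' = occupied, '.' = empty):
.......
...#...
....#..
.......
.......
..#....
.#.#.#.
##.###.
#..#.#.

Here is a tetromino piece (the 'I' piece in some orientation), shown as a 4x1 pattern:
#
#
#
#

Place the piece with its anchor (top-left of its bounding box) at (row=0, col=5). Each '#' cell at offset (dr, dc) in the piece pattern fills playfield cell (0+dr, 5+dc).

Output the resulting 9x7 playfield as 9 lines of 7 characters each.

Answer: .....#.
...#.#.
....##.
.....#.
.......
..#....
.#.#.#.
##.###.
#..#.#.

Derivation:
Fill (0+0,5+0) = (0,5)
Fill (0+1,5+0) = (1,5)
Fill (0+2,5+0) = (2,5)
Fill (0+3,5+0) = (3,5)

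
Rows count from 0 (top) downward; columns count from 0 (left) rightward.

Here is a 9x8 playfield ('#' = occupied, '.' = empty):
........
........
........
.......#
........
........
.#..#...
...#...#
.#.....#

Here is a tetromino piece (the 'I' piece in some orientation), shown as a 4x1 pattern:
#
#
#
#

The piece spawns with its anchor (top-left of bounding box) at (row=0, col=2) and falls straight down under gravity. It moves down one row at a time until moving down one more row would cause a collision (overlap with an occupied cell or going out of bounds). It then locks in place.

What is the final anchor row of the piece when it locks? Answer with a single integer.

Spawn at (row=0, col=2). Try each row:
  row 0: fits
  row 1: fits
  row 2: fits
  row 3: fits
  row 4: fits
  row 5: fits
  row 6: blocked -> lock at row 5

Answer: 5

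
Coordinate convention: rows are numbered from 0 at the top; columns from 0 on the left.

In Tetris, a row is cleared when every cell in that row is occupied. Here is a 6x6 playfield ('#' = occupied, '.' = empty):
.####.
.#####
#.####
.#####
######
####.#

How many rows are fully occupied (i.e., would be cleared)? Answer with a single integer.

Check each row:
  row 0: 2 empty cells -> not full
  row 1: 1 empty cell -> not full
  row 2: 1 empty cell -> not full
  row 3: 1 empty cell -> not full
  row 4: 0 empty cells -> FULL (clear)
  row 5: 1 empty cell -> not full
Total rows cleared: 1

Answer: 1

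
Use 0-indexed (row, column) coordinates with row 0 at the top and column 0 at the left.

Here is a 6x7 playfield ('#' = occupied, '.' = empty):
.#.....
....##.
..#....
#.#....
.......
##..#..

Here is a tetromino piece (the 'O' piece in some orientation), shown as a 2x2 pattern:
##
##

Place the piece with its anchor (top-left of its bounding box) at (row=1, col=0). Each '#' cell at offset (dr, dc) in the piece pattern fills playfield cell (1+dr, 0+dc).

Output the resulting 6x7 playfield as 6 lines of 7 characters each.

Fill (1+0,0+0) = (1,0)
Fill (1+0,0+1) = (1,1)
Fill (1+1,0+0) = (2,0)
Fill (1+1,0+1) = (2,1)

Answer: .#.....
##..##.
###....
#.#....
.......
##..#..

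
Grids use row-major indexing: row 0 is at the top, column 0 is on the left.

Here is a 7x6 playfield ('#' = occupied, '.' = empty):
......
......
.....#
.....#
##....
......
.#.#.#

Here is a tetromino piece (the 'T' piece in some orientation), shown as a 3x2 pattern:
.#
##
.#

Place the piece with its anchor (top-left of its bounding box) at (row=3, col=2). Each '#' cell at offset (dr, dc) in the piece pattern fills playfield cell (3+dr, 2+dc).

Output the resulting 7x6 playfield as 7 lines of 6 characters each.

Answer: ......
......
.....#
...#.#
####..
...#..
.#.#.#

Derivation:
Fill (3+0,2+1) = (3,3)
Fill (3+1,2+0) = (4,2)
Fill (3+1,2+1) = (4,3)
Fill (3+2,2+1) = (5,3)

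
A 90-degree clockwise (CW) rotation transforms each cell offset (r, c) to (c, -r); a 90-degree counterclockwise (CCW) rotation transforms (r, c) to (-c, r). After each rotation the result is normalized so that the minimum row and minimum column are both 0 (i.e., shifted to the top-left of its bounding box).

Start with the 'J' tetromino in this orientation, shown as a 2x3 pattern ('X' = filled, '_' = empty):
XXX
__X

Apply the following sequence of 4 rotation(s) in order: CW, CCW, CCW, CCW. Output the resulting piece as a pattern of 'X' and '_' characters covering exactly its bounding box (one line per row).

Answer: X__
XXX

Derivation:
Start:
XXX
__X
After rotation 1 (CW):
_X
_X
XX
After rotation 2 (CCW):
XXX
__X
After rotation 3 (CCW):
XX
X_
X_
After rotation 4 (CCW):
X__
XXX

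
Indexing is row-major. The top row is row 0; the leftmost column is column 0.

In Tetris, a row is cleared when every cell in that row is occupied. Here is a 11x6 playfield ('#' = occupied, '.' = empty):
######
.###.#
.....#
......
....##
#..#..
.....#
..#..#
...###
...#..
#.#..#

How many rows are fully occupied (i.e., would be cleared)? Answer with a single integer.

Answer: 1

Derivation:
Check each row:
  row 0: 0 empty cells -> FULL (clear)
  row 1: 2 empty cells -> not full
  row 2: 5 empty cells -> not full
  row 3: 6 empty cells -> not full
  row 4: 4 empty cells -> not full
  row 5: 4 empty cells -> not full
  row 6: 5 empty cells -> not full
  row 7: 4 empty cells -> not full
  row 8: 3 empty cells -> not full
  row 9: 5 empty cells -> not full
  row 10: 3 empty cells -> not full
Total rows cleared: 1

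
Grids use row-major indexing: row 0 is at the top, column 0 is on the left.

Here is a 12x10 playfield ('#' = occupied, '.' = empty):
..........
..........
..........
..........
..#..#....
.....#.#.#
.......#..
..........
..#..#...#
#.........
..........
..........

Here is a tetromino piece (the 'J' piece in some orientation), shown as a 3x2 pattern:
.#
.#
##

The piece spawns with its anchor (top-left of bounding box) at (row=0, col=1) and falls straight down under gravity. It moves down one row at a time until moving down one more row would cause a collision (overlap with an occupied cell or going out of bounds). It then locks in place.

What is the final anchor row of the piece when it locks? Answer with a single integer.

Answer: 1

Derivation:
Spawn at (row=0, col=1). Try each row:
  row 0: fits
  row 1: fits
  row 2: blocked -> lock at row 1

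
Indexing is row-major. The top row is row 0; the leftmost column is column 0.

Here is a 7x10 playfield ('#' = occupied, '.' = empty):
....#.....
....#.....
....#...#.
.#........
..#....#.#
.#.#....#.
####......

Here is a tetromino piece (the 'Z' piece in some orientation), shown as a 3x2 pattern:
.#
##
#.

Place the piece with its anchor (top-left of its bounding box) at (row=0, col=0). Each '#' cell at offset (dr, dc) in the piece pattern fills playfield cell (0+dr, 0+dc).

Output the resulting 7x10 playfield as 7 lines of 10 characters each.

Fill (0+0,0+1) = (0,1)
Fill (0+1,0+0) = (1,0)
Fill (0+1,0+1) = (1,1)
Fill (0+2,0+0) = (2,0)

Answer: .#..#.....
##..#.....
#...#...#.
.#........
..#....#.#
.#.#....#.
####......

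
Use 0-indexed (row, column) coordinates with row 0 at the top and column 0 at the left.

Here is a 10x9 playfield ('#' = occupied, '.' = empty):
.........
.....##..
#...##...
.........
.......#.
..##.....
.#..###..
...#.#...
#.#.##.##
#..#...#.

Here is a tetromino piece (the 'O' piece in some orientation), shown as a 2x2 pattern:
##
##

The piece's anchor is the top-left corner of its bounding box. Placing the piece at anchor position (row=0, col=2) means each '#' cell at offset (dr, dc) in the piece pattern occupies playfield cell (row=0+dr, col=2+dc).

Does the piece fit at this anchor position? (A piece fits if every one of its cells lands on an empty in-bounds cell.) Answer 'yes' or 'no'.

Answer: yes

Derivation:
Check each piece cell at anchor (0, 2):
  offset (0,0) -> (0,2): empty -> OK
  offset (0,1) -> (0,3): empty -> OK
  offset (1,0) -> (1,2): empty -> OK
  offset (1,1) -> (1,3): empty -> OK
All cells valid: yes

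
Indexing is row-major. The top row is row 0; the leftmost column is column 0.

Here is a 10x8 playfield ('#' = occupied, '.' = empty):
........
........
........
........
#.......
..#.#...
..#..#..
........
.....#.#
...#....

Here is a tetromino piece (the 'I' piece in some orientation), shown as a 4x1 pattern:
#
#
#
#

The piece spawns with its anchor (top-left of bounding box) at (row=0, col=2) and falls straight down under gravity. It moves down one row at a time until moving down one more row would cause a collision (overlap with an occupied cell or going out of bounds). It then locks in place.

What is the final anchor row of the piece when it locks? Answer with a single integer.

Spawn at (row=0, col=2). Try each row:
  row 0: fits
  row 1: fits
  row 2: blocked -> lock at row 1

Answer: 1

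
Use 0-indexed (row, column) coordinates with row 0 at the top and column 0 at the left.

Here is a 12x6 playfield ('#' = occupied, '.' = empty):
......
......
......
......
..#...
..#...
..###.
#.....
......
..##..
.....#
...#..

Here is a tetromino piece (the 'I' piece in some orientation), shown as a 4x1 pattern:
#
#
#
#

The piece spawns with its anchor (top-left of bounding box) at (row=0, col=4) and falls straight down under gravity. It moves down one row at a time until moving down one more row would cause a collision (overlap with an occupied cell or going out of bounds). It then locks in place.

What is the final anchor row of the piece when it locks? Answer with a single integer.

Answer: 2

Derivation:
Spawn at (row=0, col=4). Try each row:
  row 0: fits
  row 1: fits
  row 2: fits
  row 3: blocked -> lock at row 2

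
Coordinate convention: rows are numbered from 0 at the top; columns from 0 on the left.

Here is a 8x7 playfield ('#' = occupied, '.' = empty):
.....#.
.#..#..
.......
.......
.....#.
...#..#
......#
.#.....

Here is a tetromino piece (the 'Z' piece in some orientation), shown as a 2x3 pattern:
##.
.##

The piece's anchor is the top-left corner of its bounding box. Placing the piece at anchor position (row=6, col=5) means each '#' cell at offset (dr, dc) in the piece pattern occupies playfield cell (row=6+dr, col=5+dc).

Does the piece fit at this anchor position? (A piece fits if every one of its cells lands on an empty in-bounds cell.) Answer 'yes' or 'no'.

Answer: no

Derivation:
Check each piece cell at anchor (6, 5):
  offset (0,0) -> (6,5): empty -> OK
  offset (0,1) -> (6,6): occupied ('#') -> FAIL
  offset (1,1) -> (7,6): empty -> OK
  offset (1,2) -> (7,7): out of bounds -> FAIL
All cells valid: no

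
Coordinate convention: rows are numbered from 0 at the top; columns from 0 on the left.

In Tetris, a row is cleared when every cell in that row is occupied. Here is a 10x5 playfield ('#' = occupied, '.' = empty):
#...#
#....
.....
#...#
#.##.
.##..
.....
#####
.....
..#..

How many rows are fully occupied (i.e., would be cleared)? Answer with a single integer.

Answer: 1

Derivation:
Check each row:
  row 0: 3 empty cells -> not full
  row 1: 4 empty cells -> not full
  row 2: 5 empty cells -> not full
  row 3: 3 empty cells -> not full
  row 4: 2 empty cells -> not full
  row 5: 3 empty cells -> not full
  row 6: 5 empty cells -> not full
  row 7: 0 empty cells -> FULL (clear)
  row 8: 5 empty cells -> not full
  row 9: 4 empty cells -> not full
Total rows cleared: 1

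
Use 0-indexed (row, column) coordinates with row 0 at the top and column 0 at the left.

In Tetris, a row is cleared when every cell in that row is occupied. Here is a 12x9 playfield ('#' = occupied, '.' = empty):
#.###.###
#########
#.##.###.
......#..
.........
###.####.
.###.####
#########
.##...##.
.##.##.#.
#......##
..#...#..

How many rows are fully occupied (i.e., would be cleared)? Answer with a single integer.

Answer: 2

Derivation:
Check each row:
  row 0: 2 empty cells -> not full
  row 1: 0 empty cells -> FULL (clear)
  row 2: 3 empty cells -> not full
  row 3: 8 empty cells -> not full
  row 4: 9 empty cells -> not full
  row 5: 2 empty cells -> not full
  row 6: 2 empty cells -> not full
  row 7: 0 empty cells -> FULL (clear)
  row 8: 5 empty cells -> not full
  row 9: 4 empty cells -> not full
  row 10: 6 empty cells -> not full
  row 11: 7 empty cells -> not full
Total rows cleared: 2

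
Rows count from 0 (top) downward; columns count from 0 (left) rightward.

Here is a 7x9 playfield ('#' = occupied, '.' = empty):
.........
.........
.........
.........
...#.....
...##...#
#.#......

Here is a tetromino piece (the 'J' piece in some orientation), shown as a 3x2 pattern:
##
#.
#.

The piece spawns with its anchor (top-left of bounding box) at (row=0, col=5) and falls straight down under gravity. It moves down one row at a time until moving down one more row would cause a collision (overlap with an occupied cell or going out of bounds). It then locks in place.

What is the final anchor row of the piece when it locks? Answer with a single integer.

Spawn at (row=0, col=5). Try each row:
  row 0: fits
  row 1: fits
  row 2: fits
  row 3: fits
  row 4: fits
  row 5: blocked -> lock at row 4

Answer: 4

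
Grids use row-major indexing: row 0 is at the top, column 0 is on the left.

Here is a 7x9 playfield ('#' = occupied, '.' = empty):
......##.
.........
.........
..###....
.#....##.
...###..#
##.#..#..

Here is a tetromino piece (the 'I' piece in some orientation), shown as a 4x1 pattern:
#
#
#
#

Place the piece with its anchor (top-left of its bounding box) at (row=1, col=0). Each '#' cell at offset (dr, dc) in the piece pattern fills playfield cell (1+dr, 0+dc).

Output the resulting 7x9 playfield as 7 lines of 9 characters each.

Fill (1+0,0+0) = (1,0)
Fill (1+1,0+0) = (2,0)
Fill (1+2,0+0) = (3,0)
Fill (1+3,0+0) = (4,0)

Answer: ......##.
#........
#........
#.###....
##....##.
...###..#
##.#..#..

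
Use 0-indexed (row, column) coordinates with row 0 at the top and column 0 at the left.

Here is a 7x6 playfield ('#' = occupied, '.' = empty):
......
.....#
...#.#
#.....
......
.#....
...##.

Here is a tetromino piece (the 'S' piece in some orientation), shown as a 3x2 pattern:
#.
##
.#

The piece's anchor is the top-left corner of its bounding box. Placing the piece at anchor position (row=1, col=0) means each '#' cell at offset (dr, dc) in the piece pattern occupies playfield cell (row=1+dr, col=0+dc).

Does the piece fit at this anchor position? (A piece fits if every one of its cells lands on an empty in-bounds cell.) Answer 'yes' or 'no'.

Answer: yes

Derivation:
Check each piece cell at anchor (1, 0):
  offset (0,0) -> (1,0): empty -> OK
  offset (1,0) -> (2,0): empty -> OK
  offset (1,1) -> (2,1): empty -> OK
  offset (2,1) -> (3,1): empty -> OK
All cells valid: yes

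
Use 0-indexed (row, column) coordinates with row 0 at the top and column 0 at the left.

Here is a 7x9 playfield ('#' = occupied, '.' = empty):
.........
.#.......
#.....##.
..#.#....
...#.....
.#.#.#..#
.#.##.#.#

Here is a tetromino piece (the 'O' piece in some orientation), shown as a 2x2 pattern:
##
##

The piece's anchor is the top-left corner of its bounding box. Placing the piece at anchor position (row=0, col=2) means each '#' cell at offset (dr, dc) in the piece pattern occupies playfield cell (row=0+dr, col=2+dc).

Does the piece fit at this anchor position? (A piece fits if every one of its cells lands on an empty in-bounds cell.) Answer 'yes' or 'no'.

Answer: yes

Derivation:
Check each piece cell at anchor (0, 2):
  offset (0,0) -> (0,2): empty -> OK
  offset (0,1) -> (0,3): empty -> OK
  offset (1,0) -> (1,2): empty -> OK
  offset (1,1) -> (1,3): empty -> OK
All cells valid: yes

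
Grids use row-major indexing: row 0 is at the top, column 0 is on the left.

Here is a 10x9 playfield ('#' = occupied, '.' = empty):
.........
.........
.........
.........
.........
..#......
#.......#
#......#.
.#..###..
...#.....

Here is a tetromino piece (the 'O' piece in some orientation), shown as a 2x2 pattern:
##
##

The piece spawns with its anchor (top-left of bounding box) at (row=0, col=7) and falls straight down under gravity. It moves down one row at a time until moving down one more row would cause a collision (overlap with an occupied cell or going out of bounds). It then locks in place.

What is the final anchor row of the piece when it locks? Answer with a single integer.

Answer: 4

Derivation:
Spawn at (row=0, col=7). Try each row:
  row 0: fits
  row 1: fits
  row 2: fits
  row 3: fits
  row 4: fits
  row 5: blocked -> lock at row 4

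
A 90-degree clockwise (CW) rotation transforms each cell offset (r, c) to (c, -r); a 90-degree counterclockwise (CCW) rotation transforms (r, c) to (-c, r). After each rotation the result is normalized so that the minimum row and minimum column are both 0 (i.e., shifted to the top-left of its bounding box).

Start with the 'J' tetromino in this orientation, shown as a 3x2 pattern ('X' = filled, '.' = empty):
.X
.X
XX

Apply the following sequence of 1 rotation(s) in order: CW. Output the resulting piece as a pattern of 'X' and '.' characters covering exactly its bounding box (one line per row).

Start:
.X
.X
XX
After rotation 1 (CW):
X..
XXX

Answer: X..
XXX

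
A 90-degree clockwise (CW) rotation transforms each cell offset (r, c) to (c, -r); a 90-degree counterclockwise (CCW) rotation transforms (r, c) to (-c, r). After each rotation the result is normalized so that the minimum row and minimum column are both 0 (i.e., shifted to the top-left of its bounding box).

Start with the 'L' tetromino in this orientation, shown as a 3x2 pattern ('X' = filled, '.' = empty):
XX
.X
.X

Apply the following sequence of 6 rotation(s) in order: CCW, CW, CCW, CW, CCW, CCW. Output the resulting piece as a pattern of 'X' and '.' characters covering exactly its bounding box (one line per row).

Answer: X.
X.
XX

Derivation:
Start:
XX
.X
.X
After rotation 1 (CCW):
XXX
X..
After rotation 2 (CW):
XX
.X
.X
After rotation 3 (CCW):
XXX
X..
After rotation 4 (CW):
XX
.X
.X
After rotation 5 (CCW):
XXX
X..
After rotation 6 (CCW):
X.
X.
XX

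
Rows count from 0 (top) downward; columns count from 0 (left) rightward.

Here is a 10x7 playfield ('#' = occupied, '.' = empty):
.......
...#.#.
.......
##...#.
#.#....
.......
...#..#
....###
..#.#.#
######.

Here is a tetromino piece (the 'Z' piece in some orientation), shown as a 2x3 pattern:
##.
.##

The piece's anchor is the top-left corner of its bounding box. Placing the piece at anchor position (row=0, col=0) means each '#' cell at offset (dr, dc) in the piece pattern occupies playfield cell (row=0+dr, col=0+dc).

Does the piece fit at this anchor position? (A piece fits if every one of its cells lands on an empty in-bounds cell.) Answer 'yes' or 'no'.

Check each piece cell at anchor (0, 0):
  offset (0,0) -> (0,0): empty -> OK
  offset (0,1) -> (0,1): empty -> OK
  offset (1,1) -> (1,1): empty -> OK
  offset (1,2) -> (1,2): empty -> OK
All cells valid: yes

Answer: yes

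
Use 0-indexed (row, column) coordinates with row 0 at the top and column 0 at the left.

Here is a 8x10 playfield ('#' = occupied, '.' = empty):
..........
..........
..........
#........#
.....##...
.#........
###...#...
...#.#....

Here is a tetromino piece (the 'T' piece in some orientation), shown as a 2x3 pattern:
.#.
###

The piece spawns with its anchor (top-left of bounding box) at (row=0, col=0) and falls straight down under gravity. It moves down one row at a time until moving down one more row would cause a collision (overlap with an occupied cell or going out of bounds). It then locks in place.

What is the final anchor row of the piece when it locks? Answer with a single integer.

Answer: 1

Derivation:
Spawn at (row=0, col=0). Try each row:
  row 0: fits
  row 1: fits
  row 2: blocked -> lock at row 1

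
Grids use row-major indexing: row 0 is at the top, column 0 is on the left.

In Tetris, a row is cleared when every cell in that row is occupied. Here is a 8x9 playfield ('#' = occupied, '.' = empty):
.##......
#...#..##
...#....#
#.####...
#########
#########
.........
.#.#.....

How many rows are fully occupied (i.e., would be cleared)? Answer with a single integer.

Answer: 2

Derivation:
Check each row:
  row 0: 7 empty cells -> not full
  row 1: 5 empty cells -> not full
  row 2: 7 empty cells -> not full
  row 3: 4 empty cells -> not full
  row 4: 0 empty cells -> FULL (clear)
  row 5: 0 empty cells -> FULL (clear)
  row 6: 9 empty cells -> not full
  row 7: 7 empty cells -> not full
Total rows cleared: 2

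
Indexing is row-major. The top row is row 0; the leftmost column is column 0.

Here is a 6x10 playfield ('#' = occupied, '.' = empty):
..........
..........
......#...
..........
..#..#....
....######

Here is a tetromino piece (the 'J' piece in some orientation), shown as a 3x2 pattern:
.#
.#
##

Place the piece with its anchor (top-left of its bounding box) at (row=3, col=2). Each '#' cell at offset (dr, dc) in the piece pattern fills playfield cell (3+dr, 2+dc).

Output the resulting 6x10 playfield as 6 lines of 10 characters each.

Answer: ..........
..........
......#...
...#......
..##.#....
..########

Derivation:
Fill (3+0,2+1) = (3,3)
Fill (3+1,2+1) = (4,3)
Fill (3+2,2+0) = (5,2)
Fill (3+2,2+1) = (5,3)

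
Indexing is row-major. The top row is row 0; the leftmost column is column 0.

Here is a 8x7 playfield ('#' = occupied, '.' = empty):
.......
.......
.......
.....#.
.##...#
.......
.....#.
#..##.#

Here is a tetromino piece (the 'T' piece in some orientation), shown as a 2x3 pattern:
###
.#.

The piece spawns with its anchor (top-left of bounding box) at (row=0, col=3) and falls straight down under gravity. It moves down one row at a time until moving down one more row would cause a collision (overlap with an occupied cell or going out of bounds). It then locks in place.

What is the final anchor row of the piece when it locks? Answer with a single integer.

Spawn at (row=0, col=3). Try each row:
  row 0: fits
  row 1: fits
  row 2: fits
  row 3: blocked -> lock at row 2

Answer: 2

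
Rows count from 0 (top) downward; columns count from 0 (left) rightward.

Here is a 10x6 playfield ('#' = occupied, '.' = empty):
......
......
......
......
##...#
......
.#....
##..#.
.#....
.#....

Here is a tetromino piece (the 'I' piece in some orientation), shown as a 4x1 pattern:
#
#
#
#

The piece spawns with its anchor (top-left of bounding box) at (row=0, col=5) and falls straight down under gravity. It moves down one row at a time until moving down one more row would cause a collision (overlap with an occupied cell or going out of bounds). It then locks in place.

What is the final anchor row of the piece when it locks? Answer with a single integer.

Spawn at (row=0, col=5). Try each row:
  row 0: fits
  row 1: blocked -> lock at row 0

Answer: 0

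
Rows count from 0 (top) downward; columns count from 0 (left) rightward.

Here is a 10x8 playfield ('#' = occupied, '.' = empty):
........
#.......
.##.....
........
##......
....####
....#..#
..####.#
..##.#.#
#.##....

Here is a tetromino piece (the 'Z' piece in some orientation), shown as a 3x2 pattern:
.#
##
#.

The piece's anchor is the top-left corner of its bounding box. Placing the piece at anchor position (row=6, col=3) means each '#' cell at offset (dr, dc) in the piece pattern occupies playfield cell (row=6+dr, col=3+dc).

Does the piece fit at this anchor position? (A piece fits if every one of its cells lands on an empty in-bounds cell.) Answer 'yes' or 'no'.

Answer: no

Derivation:
Check each piece cell at anchor (6, 3):
  offset (0,1) -> (6,4): occupied ('#') -> FAIL
  offset (1,0) -> (7,3): occupied ('#') -> FAIL
  offset (1,1) -> (7,4): occupied ('#') -> FAIL
  offset (2,0) -> (8,3): occupied ('#') -> FAIL
All cells valid: no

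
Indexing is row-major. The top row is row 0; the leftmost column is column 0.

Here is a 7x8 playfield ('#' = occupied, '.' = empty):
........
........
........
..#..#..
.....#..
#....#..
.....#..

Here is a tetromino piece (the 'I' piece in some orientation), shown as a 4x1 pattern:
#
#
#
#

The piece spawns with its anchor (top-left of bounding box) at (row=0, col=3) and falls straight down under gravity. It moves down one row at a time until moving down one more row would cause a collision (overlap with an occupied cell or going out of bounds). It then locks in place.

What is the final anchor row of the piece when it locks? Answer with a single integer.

Spawn at (row=0, col=3). Try each row:
  row 0: fits
  row 1: fits
  row 2: fits
  row 3: fits
  row 4: blocked -> lock at row 3

Answer: 3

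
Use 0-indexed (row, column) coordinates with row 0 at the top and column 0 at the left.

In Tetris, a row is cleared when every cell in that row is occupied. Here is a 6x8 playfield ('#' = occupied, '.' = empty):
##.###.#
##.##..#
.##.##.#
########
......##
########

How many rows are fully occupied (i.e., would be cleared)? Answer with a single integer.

Check each row:
  row 0: 2 empty cells -> not full
  row 1: 3 empty cells -> not full
  row 2: 3 empty cells -> not full
  row 3: 0 empty cells -> FULL (clear)
  row 4: 6 empty cells -> not full
  row 5: 0 empty cells -> FULL (clear)
Total rows cleared: 2

Answer: 2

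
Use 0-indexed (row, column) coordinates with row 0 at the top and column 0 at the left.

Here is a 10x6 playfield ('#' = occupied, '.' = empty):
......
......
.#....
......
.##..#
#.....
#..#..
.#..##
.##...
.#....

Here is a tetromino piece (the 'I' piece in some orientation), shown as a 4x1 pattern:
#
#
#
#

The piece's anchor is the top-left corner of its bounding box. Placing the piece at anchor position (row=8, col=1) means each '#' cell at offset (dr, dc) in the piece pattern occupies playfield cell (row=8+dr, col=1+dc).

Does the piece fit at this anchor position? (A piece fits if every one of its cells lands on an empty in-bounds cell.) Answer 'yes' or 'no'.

Check each piece cell at anchor (8, 1):
  offset (0,0) -> (8,1): occupied ('#') -> FAIL
  offset (1,0) -> (9,1): occupied ('#') -> FAIL
  offset (2,0) -> (10,1): out of bounds -> FAIL
  offset (3,0) -> (11,1): out of bounds -> FAIL
All cells valid: no

Answer: no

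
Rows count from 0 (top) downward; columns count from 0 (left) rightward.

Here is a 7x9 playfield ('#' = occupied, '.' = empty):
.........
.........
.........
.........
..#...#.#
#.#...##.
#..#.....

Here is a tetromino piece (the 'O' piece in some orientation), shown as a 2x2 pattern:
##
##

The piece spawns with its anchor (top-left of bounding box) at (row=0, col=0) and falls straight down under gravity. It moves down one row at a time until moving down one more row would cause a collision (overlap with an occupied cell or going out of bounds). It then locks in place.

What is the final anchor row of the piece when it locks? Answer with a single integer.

Answer: 3

Derivation:
Spawn at (row=0, col=0). Try each row:
  row 0: fits
  row 1: fits
  row 2: fits
  row 3: fits
  row 4: blocked -> lock at row 3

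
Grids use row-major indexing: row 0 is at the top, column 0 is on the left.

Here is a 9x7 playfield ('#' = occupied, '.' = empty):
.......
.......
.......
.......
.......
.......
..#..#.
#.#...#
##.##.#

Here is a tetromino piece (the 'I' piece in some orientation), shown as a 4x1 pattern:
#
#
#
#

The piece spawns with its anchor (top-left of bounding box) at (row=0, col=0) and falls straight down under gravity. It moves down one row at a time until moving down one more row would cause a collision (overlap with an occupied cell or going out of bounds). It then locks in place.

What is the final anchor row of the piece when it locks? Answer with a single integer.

Spawn at (row=0, col=0). Try each row:
  row 0: fits
  row 1: fits
  row 2: fits
  row 3: fits
  row 4: blocked -> lock at row 3

Answer: 3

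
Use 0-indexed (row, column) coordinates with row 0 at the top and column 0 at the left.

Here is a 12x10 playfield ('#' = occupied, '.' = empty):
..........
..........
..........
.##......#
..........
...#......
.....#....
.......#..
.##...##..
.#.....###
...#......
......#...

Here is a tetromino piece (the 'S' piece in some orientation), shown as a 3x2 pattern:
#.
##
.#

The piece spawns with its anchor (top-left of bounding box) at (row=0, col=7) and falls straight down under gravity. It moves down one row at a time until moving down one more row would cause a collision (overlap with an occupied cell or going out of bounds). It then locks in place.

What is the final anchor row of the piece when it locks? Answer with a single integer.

Spawn at (row=0, col=7). Try each row:
  row 0: fits
  row 1: fits
  row 2: fits
  row 3: fits
  row 4: fits
  row 5: fits
  row 6: blocked -> lock at row 5

Answer: 5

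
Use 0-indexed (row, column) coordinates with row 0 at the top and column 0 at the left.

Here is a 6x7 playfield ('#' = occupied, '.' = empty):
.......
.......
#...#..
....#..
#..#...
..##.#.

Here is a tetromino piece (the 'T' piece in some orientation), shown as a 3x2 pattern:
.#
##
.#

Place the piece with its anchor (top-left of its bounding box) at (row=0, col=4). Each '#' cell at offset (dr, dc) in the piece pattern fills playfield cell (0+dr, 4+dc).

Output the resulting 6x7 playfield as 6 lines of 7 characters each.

Answer: .....#.
....##.
#...##.
....#..
#..#...
..##.#.

Derivation:
Fill (0+0,4+1) = (0,5)
Fill (0+1,4+0) = (1,4)
Fill (0+1,4+1) = (1,5)
Fill (0+2,4+1) = (2,5)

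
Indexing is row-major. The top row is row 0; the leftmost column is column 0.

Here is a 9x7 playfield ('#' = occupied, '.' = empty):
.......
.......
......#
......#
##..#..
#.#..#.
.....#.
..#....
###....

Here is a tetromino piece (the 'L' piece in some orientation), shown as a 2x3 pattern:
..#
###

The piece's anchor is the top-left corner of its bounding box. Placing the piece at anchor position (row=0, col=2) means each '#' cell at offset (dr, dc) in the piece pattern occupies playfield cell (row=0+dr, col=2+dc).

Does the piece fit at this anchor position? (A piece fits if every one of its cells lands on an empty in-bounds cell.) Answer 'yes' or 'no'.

Answer: yes

Derivation:
Check each piece cell at anchor (0, 2):
  offset (0,2) -> (0,4): empty -> OK
  offset (1,0) -> (1,2): empty -> OK
  offset (1,1) -> (1,3): empty -> OK
  offset (1,2) -> (1,4): empty -> OK
All cells valid: yes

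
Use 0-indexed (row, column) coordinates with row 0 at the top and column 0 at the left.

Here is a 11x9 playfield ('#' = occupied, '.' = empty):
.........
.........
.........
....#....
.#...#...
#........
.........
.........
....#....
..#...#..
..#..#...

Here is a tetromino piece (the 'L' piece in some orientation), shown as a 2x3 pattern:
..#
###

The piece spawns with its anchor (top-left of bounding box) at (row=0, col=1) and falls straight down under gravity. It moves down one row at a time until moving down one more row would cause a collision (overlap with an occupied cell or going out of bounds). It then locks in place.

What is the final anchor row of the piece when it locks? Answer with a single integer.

Spawn at (row=0, col=1). Try each row:
  row 0: fits
  row 1: fits
  row 2: fits
  row 3: blocked -> lock at row 2

Answer: 2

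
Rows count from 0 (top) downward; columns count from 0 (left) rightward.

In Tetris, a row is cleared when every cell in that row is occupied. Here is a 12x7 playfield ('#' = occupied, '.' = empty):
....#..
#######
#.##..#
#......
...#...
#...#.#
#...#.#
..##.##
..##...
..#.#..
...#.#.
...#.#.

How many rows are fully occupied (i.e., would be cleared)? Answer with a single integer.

Answer: 1

Derivation:
Check each row:
  row 0: 6 empty cells -> not full
  row 1: 0 empty cells -> FULL (clear)
  row 2: 3 empty cells -> not full
  row 3: 6 empty cells -> not full
  row 4: 6 empty cells -> not full
  row 5: 4 empty cells -> not full
  row 6: 4 empty cells -> not full
  row 7: 3 empty cells -> not full
  row 8: 5 empty cells -> not full
  row 9: 5 empty cells -> not full
  row 10: 5 empty cells -> not full
  row 11: 5 empty cells -> not full
Total rows cleared: 1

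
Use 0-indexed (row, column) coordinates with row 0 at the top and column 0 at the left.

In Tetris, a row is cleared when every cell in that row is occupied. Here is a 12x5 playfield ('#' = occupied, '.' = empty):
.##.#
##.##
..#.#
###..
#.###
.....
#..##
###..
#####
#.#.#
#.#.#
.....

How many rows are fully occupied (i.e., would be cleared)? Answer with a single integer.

Answer: 1

Derivation:
Check each row:
  row 0: 2 empty cells -> not full
  row 1: 1 empty cell -> not full
  row 2: 3 empty cells -> not full
  row 3: 2 empty cells -> not full
  row 4: 1 empty cell -> not full
  row 5: 5 empty cells -> not full
  row 6: 2 empty cells -> not full
  row 7: 2 empty cells -> not full
  row 8: 0 empty cells -> FULL (clear)
  row 9: 2 empty cells -> not full
  row 10: 2 empty cells -> not full
  row 11: 5 empty cells -> not full
Total rows cleared: 1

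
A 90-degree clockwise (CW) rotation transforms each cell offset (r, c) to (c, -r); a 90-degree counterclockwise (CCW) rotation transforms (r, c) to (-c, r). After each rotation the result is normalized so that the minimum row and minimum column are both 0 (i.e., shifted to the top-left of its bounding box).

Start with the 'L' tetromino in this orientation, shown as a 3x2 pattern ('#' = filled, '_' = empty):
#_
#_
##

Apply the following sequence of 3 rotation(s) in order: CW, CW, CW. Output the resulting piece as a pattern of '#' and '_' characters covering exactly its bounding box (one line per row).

Start:
#_
#_
##
After rotation 1 (CW):
###
#__
After rotation 2 (CW):
##
_#
_#
After rotation 3 (CW):
__#
###

Answer: __#
###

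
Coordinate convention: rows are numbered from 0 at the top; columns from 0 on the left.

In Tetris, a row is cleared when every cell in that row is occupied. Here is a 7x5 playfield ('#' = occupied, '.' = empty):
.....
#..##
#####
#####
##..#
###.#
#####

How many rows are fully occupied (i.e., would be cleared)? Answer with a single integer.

Check each row:
  row 0: 5 empty cells -> not full
  row 1: 2 empty cells -> not full
  row 2: 0 empty cells -> FULL (clear)
  row 3: 0 empty cells -> FULL (clear)
  row 4: 2 empty cells -> not full
  row 5: 1 empty cell -> not full
  row 6: 0 empty cells -> FULL (clear)
Total rows cleared: 3

Answer: 3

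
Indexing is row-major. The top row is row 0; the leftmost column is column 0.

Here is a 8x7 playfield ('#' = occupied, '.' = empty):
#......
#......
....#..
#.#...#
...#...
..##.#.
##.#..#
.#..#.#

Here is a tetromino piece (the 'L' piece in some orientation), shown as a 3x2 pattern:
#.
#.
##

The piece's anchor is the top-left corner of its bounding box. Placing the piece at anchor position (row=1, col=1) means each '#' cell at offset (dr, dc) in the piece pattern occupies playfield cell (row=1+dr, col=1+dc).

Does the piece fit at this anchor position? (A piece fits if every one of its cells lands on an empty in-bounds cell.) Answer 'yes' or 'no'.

Check each piece cell at anchor (1, 1):
  offset (0,0) -> (1,1): empty -> OK
  offset (1,0) -> (2,1): empty -> OK
  offset (2,0) -> (3,1): empty -> OK
  offset (2,1) -> (3,2): occupied ('#') -> FAIL
All cells valid: no

Answer: no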